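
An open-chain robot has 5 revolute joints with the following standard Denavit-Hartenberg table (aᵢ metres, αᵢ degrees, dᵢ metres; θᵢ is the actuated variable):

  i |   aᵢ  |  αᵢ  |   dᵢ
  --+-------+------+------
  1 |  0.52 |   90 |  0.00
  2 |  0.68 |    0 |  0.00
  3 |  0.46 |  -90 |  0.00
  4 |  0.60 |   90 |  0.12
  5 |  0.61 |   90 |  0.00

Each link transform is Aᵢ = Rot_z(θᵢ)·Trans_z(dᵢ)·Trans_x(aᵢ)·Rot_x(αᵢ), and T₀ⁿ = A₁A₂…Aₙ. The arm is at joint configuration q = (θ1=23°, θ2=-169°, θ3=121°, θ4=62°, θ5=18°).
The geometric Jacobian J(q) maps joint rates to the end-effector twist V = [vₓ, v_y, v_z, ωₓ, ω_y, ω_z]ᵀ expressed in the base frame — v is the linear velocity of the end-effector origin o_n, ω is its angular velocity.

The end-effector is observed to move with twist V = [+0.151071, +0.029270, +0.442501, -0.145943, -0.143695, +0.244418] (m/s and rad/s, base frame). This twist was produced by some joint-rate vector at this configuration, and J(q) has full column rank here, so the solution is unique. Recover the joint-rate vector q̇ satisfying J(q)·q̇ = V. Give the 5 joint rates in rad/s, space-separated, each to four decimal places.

o_n = [0.2927, 1.2562, -0.6769]
J₁: ẑ×o_n = [-1.2562, 0.2927, 0.0000], ω = ẑ
J2: z=[0.3907, -0.9205, 0.0000] o=[0.4787, 0.2032, 0.0000] → [0.6231, 0.2645, 0.2403, 0.3907, -0.9205, 0.0000]
J3: z=[0.3907, -0.9205, 0.0000] o=[-0.1358, -0.0576, -0.1298] → [0.5037, 0.2138, 0.9078, 0.3907, -0.9205, 0.0000]
J4: z=[0.6841, 0.2904, 0.6691] o=[0.1476, 0.0626, -0.4716] → [-0.8583, 0.2376, 0.7744, 0.6841, 0.2904, 0.6691]
J5: z=[0.7273, -0.2013, -0.6562] o=[0.1961, 0.6588, -0.6006] → [0.4074, -0.0079, 0.4540, 0.7273, -0.2013, -0.6562]
q̇ = J⁺·V = [-0.4110, -0.2450, 0.6470, 0.2970, -0.6960]

-0.4110 -0.2450 0.6470 0.2970 -0.6960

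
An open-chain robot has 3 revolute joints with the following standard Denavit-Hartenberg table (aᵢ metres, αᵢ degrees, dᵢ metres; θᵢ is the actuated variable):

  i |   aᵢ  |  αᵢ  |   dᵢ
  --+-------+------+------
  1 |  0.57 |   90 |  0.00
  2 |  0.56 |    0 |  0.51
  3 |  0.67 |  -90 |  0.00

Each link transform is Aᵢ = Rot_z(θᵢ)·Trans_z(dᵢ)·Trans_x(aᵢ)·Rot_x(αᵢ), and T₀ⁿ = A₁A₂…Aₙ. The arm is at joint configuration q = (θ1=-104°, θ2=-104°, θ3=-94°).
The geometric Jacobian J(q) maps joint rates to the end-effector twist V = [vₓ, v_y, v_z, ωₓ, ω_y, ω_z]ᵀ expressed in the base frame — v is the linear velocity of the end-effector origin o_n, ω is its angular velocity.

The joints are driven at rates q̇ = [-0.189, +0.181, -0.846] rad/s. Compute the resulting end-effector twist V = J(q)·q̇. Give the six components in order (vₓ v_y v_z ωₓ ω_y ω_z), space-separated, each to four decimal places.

0.0034 -0.1448 0.3992 0.6452 -0.1609 -0.1890

o_n = [-0.4458, 0.3200, -0.3363]
J₁: ẑ×o_n = [-0.3200, -0.4458, 0.0000], ω = ẑ
J2: z=[-0.9703, 0.2419, 0.0000] o=[-0.1379, -0.5531, 0.0000] → [-0.0814, -0.3263, -0.7727, -0.9703, 0.2419, 0.0000]
J3: z=[-0.9703, 0.2419, 0.0000] o=[-0.6000, -0.2982, -0.5434] → [0.0501, 0.2009, -0.6372, -0.9703, 0.2419, 0.0000]
V = J·q̇ = [0.0034, -0.1448, 0.3992, 0.6452, -0.1609, -0.1890]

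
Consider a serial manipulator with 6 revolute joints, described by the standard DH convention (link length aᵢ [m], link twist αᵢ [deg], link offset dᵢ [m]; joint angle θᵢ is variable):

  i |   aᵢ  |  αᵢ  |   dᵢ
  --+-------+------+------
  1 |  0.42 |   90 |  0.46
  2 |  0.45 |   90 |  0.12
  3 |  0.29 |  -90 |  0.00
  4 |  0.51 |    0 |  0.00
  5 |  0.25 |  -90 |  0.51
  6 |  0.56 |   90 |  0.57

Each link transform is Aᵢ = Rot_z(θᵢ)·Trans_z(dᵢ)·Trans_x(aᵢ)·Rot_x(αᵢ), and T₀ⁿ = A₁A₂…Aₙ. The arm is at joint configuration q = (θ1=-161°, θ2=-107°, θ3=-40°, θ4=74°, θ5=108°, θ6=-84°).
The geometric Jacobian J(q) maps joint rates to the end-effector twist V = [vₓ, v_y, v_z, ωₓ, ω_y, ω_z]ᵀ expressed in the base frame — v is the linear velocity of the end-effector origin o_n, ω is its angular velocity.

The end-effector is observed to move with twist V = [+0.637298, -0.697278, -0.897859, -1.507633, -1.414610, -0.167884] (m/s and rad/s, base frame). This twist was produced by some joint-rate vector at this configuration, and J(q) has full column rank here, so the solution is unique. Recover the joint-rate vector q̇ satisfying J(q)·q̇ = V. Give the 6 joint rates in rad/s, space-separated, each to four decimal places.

-0.3530 -0.0220 -0.9500 -0.8290 -0.2710 -0.8000

o_n = [-0.2469, 0.8097, -0.7039]
J₁: ẑ×o_n = [-0.8097, -0.2469, 0.0000], ω = ẑ
J2: z=[-0.3256, 0.9455, 0.0000] o=[-0.3971, -0.1367, 0.4600] → [-1.1005, -0.3789, -0.4501, -0.3256, 0.9455, 0.0000]
J3: z=[0.9042, 0.3113, 0.2924] o=[-0.3118, 0.0196, 0.0297] → [-0.4594, 0.6823, 0.6942, 0.9042, 0.3113, 0.2924]
J4: z=[-0.0717, 0.7855, -0.6147] o=[-0.1897, -0.1355, -0.1828] → [0.1717, -0.0022, -0.0228, -0.0717, 0.7855, -0.6147]
J5: z=[-0.0717, 0.7855, -0.6147] o=[-0.5738, -0.3634, -0.4291] → [0.5052, -0.2206, -0.3409, -0.0717, 0.7855, -0.6147]
J6: z=[0.9183, 0.2925, 0.2666] o=[-0.7077, 0.1736, -0.5570] → [-0.2126, 0.2578, 0.4494, 0.9183, 0.2925, 0.2666]
q̇ = J⁺·V = [-0.3530, -0.0220, -0.9500, -0.8290, -0.2710, -0.8000]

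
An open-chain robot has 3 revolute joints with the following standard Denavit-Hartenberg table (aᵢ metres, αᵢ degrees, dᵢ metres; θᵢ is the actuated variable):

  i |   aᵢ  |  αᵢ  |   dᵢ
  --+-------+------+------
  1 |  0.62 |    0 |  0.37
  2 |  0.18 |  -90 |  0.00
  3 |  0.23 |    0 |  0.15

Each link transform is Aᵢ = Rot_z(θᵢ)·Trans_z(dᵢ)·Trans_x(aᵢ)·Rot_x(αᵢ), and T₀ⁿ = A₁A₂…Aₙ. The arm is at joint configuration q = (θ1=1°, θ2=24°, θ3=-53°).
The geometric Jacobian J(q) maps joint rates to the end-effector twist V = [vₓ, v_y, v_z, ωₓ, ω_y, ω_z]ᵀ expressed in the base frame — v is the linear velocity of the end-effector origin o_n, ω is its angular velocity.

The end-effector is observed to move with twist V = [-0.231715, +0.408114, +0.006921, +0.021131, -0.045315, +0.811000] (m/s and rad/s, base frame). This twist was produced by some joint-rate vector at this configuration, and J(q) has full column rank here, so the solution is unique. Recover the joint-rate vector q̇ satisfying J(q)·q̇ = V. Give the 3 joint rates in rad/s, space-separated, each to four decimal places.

0.3700 0.4410 -0.0500

o_n = [0.8451, 0.2813, 0.5537]
J₁: ẑ×o_n = [-0.2813, 0.8451, 0.0000], ω = ẑ
J2: z=[0.0000, 0.0000, 1.0000] o=[0.6199, 0.0108, 0.3700] → [-0.2705, 0.2252, 0.0000, 0.0000, 0.0000, 1.0000]
J3: z=[-0.4226, 0.9063, 0.0000] o=[0.7830, 0.0869, 0.3700] → [0.1665, 0.0776, -0.1384, -0.4226, 0.9063, 0.0000]
q̇ = J⁺·V = [0.3700, 0.4410, -0.0500]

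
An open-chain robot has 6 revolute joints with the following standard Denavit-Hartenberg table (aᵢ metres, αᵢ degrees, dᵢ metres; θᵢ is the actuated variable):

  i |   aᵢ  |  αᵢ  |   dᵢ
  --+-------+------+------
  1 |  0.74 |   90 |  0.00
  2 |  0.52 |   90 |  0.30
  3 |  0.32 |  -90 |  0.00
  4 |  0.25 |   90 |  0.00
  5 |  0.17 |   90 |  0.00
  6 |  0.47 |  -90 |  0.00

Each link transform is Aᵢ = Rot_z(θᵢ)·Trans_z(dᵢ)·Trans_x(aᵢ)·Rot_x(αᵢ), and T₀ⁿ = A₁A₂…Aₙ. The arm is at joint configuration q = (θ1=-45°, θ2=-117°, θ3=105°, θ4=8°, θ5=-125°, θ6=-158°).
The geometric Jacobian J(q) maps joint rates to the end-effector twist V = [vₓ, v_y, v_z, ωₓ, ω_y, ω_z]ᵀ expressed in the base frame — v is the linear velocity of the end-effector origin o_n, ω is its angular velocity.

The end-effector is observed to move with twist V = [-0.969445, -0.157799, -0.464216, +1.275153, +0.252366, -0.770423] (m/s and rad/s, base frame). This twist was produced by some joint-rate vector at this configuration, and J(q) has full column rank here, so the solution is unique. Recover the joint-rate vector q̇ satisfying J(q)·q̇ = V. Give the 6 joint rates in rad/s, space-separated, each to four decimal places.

-0.8120 -0.2360 -0.1290 0.1200 -0.5920 0.7870

o_n = [-0.0197, -1.2730, -0.2205]
J₁: ẑ×o_n = [1.2730, -0.0197, 0.0000], ω = ẑ
J2: z=[-0.7071, -0.7071, 0.0000] o=[0.5233, -0.5233, 0.0000] → [0.1559, -0.1559, 0.1462, -0.7071, -0.7071, 0.0000]
J3: z=[-0.6300, 0.6300, 0.4540] o=[0.1442, -0.5685, -0.4633] → [0.4728, 0.0786, 0.5471, -0.6300, 0.6300, 0.4540]
J4: z=[0.4931, -0.1271, 0.8606] o=[-0.0478, -0.8136, -0.3895] → [0.3738, -0.0592, -0.2229, 0.4931, -0.1271, 0.8606]
J5: z=[-0.7074, 0.5173, 0.4817] o=[-0.1744, -1.0252, -0.3482] → [0.1854, 0.1649, 0.0952, -0.7074, 0.5173, 0.4817]
J6: z=[0.6976, 0.6204, 0.3583] o=[-0.1937, -0.9250, -0.4842] → [0.2883, -0.1216, -0.3507, 0.6976, 0.6204, 0.3583]
q̇ = J⁺·V = [-0.8120, -0.2360, -0.1290, 0.1200, -0.5920, 0.7870]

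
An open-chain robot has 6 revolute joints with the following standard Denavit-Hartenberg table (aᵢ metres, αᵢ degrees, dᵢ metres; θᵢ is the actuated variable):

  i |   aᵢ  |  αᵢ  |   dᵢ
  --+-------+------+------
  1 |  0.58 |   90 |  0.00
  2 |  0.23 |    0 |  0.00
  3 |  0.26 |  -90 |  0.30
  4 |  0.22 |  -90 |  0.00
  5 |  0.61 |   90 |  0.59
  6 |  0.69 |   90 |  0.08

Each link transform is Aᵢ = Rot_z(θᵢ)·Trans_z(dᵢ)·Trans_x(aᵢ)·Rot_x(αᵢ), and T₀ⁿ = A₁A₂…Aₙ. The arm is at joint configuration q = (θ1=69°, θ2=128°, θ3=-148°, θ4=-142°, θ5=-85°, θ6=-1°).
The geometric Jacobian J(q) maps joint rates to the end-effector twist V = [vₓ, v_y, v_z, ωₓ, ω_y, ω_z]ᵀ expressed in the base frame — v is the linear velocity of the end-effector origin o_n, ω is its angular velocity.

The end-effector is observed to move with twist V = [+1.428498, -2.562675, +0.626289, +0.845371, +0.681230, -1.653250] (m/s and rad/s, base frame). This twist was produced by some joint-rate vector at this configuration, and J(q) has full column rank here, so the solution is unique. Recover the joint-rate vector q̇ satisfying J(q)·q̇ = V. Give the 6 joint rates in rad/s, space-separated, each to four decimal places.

o_n = [1.3078, 0.8632, 1.2624]
J₁: ẑ×o_n = [-0.8632, 1.3078, 0.0000], ω = ẑ
J2: z=[0.9336, -0.3584, 0.0000] o=[0.2079, 0.5415, 0.0000] → [-0.4524, -1.1785, 0.6946, 0.9336, -0.3584, 0.0000]
J3: z=[0.9336, -0.3584, 0.0000] o=[0.1571, 0.4093, 0.1812] → [-0.3874, -1.0093, 0.8362, 0.9336, -0.3584, 0.0000]
J4: z=[0.1226, 0.3193, 0.9397] o=[0.5247, 0.5299, 0.0923] → [0.0603, 0.5924, -0.2092, 0.1226, 0.3193, 0.9397]
J5: z=[0.9430, 0.2577, -0.2106] o=[0.5928, 0.3292, 0.1516] → [0.3987, -1.1980, 0.3193, 0.9430, 0.2577, -0.2106]
J6: z=[-0.2975, 0.9363, -0.1866] o=[1.2401, 0.6268, 0.6127] → [0.6524, 0.1807, -0.1337, -0.2975, 0.9363, -0.1866]
q̇ = J⁺·V = [-0.7980, -0.3940, 0.7250, -0.5520, 0.8920, 0.7970]

-0.7980 -0.3940 0.7250 -0.5520 0.8920 0.7970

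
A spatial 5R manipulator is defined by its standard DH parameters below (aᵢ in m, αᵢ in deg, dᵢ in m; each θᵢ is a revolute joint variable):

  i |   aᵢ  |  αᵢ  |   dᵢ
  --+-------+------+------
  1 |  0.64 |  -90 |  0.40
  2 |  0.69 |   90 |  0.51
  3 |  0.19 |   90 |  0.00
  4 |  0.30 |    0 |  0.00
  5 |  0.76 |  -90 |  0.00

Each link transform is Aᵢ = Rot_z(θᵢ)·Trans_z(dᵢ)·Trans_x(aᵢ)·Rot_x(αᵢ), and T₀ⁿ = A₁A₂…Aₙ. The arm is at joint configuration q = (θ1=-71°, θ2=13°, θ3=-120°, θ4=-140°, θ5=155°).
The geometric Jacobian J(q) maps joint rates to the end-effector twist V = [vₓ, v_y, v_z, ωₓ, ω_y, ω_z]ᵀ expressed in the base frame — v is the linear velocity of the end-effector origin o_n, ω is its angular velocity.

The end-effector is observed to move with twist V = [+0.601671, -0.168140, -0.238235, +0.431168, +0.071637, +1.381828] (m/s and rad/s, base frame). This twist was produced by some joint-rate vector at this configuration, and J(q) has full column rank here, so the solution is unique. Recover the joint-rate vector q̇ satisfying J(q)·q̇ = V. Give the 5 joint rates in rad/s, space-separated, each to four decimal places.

0.7900 0.3950 0.5930 0.3740 -0.3020

o_n = [0.2311, -0.9515, 0.3266]
J₁: ẑ×o_n = [0.9515, 0.2311, -0.0000], ω = ẑ
J2: z=[0.9455, 0.3256, 0.0000] o=[0.2084, -0.6051, 0.4000] → [-0.0239, 0.0694, -0.3349, 0.9455, 0.3256, 0.0000]
J3: z=[0.0732, -0.2127, 0.9744] o=[0.9095, -1.0748, 0.2448] → [-0.1375, -0.6670, -0.1353, 0.0732, -0.2127, 0.9744]
J4: z=[0.1980, 0.9606, 0.1948] o=[0.7237, -1.0408, 0.2662] → [0.0407, -0.1080, 0.4909, 0.1980, 0.9606, 0.1948]
J5: z=[0.1980, 0.9606, 0.1948] o=[0.9343, -1.0409, 0.0524] → [0.2460, -0.1913, 0.6932, 0.1980, 0.9606, 0.1948]
q̇ = J⁺·V = [0.7900, 0.3950, 0.5930, 0.3740, -0.3020]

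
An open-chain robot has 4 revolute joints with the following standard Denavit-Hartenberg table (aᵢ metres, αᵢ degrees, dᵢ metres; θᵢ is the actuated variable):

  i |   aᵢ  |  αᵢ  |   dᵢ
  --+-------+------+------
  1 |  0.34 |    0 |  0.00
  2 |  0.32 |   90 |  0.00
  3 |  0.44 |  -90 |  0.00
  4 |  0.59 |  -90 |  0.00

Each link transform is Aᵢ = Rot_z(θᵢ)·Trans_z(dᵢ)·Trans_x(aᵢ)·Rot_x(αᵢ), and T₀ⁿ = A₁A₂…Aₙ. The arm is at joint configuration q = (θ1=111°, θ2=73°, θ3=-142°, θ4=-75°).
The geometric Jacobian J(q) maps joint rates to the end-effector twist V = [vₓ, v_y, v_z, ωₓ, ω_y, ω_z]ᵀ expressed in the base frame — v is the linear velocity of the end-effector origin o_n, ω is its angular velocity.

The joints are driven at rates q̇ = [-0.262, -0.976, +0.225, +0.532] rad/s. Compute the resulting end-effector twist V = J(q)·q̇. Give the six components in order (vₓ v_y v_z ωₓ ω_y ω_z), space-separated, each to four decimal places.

o_n = [-0.0149, 0.8962, -0.3649]
J₁: ẑ×o_n = [-0.8962, -0.0149, 0.0000], ω = ẑ
J2: z=[0.0000, 0.0000, 1.0000] o=[-0.1218, 0.3174, 0.0000] → [-0.5788, 0.1069, 0.0000, 0.0000, 0.0000, 1.0000]
J3: z=[-0.0698, 0.9976, 0.0000] o=[-0.4411, 0.2951, 0.0000] → [-0.3640, -0.0255, -0.4671, -0.0698, 0.9976, 0.0000]
J4: z=[-0.6142, -0.0429, -0.7880] o=[-0.0952, 0.3193, -0.2709] → [0.4586, -0.1210, -0.3509, -0.6142, -0.0429, -0.7880]
V = J·q̇ = [0.9618, -0.1706, -0.2917, -0.3424, 0.2016, -1.6572]

0.9618 -0.1706 -0.2917 -0.3424 0.2016 -1.6572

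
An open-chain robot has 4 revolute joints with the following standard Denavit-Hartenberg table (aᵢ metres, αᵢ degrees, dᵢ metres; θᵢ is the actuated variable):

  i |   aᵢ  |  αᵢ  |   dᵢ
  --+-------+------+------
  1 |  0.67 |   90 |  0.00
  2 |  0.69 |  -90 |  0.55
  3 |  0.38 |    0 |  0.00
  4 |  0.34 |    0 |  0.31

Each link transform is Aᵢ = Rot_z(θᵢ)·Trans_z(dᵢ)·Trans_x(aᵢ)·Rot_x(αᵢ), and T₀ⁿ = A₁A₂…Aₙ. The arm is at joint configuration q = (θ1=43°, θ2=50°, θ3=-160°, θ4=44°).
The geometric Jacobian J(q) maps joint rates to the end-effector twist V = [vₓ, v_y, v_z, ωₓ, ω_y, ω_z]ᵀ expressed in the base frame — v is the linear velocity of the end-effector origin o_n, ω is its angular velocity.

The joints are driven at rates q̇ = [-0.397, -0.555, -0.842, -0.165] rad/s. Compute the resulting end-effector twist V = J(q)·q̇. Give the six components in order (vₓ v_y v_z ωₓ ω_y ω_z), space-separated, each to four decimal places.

o_n = [1.0749, -0.3452, 0.3401]
J₁: ẑ×o_n = [0.3452, 1.0749, -0.0000], ω = ẑ
J2: z=[0.6820, -0.7314, 0.0000] o=[0.4900, 0.4569, 0.0000] → [-0.2487, -0.2320, -0.1193, 0.6820, -0.7314, 0.0000]
J3: z=[-0.5602, -0.5224, 0.6428] o=[1.1895, 0.3572, 0.5286] → [0.5499, -0.1792, 0.3337, -0.5602, -0.5224, 0.6428]
J4: z=[-0.5602, -0.5224, 0.6428] o=[1.1102, 0.1056, 0.2550] → [0.2453, 0.0250, 0.2341, -0.5602, -0.5224, 0.6428]
V = J·q̇ = [-0.5025, -0.1512, -0.2534, 0.1857, 0.9320, -1.0443]

-0.5025 -0.1512 -0.2534 0.1857 0.9320 -1.0443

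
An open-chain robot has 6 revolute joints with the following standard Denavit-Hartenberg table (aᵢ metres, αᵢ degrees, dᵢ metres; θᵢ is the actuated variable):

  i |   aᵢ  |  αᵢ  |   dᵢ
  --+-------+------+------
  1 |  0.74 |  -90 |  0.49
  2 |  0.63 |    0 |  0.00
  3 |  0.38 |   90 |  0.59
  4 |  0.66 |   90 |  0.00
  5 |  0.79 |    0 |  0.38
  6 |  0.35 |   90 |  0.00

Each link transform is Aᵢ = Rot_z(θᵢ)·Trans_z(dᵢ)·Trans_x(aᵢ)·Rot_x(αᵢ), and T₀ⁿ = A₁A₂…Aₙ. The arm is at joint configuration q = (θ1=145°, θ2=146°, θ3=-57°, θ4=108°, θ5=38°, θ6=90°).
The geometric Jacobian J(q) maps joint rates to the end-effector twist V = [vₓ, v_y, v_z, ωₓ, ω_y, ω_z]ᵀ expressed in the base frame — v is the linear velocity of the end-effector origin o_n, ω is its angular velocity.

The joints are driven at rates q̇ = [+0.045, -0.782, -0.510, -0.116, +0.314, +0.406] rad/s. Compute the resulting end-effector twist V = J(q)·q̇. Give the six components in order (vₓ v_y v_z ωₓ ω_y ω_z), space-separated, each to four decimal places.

-0.4519 0.6746 0.3463 0.6987 0.8164 -0.6417

o_n = [-1.7963, -0.8447, -0.2606]
J₁: ẑ×o_n = [0.8447, -1.7963, 0.0000], ω = ẑ
J2: z=[-0.5736, -0.8192, 0.0000] o=[-0.6062, 0.4244, 0.4900] → [0.6148, -0.4305, -0.2470, -0.5736, -0.8192, 0.0000]
J3: z=[-0.5736, -0.8192, 0.0000] o=[-0.1783, 0.1249, 0.1377] → [0.3263, -0.2285, -0.7692, -0.5736, -0.8192, 0.0000]
J4: z=[-0.8190, 0.5735, 0.0175] o=[-0.5222, -0.3546, -0.2422] → [-0.0020, -0.0373, 1.1321, -0.8190, 0.5735, 0.0175]
J5: z=[-0.1908, -0.2436, -0.9509] o=[-0.8793, -0.8708, -0.0383] → [0.0790, 0.8296, -0.2284, -0.1908, -0.2436, -0.9509]
J6: z=[-0.1908, -0.2436, -0.9509] o=[-1.6870, -1.1714, -0.1988] → [0.3257, 0.0921, -0.0890, -0.1908, -0.2436, -0.9509]
V = J·q̇ = [-0.4519, 0.6746, 0.3463, 0.6987, 0.8164, -0.6417]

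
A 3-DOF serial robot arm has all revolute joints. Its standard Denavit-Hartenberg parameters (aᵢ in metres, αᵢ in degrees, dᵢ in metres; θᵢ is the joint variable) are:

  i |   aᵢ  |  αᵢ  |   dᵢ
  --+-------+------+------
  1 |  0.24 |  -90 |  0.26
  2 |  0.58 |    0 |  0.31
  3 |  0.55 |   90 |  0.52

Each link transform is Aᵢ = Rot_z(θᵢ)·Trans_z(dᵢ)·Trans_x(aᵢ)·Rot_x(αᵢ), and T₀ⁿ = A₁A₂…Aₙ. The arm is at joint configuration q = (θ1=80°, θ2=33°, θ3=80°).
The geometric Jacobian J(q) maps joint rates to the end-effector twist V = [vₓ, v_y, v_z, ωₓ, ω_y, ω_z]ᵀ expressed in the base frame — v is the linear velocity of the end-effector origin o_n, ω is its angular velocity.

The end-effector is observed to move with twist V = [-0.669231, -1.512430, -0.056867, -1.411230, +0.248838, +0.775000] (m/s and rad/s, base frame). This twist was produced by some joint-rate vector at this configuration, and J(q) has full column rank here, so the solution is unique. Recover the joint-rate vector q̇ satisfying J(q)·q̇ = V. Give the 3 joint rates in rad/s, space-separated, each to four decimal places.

0.7750 0.7500 0.6830

o_n = [-0.7286, 0.6479, -0.5622]
J₁: ẑ×o_n = [-0.6479, -0.7286, 0.0000], ω = ẑ
J2: z=[-0.9848, 0.1736, 0.0000] o=[0.0417, 0.2364, 0.2600] → [-0.1428, -0.8097, -0.2715, -0.9848, 0.1736, 0.0000]
J3: z=[-0.9848, 0.1736, 0.0000] o=[-0.1791, 0.7692, -0.0559] → [-0.0879, -0.4986, 0.2149, -0.9848, 0.1736, 0.0000]
q̇ = J⁺·V = [0.7750, 0.7500, 0.6830]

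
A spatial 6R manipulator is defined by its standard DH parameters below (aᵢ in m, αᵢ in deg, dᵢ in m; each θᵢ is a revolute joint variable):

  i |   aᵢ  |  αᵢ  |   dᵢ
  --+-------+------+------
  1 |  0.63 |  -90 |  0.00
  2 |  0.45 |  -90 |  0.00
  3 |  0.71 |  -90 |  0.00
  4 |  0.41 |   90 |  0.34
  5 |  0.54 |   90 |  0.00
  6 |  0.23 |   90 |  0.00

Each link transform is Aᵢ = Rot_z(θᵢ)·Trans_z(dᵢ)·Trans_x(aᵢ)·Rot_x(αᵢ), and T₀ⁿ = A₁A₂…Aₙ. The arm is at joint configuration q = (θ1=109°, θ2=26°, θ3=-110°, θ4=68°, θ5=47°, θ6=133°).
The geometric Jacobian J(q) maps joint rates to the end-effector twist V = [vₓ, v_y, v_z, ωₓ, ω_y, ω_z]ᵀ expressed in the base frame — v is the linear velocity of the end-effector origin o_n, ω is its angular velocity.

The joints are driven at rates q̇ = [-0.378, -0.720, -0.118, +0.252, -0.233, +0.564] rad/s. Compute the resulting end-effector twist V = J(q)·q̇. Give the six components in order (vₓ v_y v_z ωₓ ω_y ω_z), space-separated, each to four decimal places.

0.6728 0.4483 0.8057 0.7248 0.4236 0.1957

o_n = [-1.6687, 0.9695, 0.2176]
J₁: ẑ×o_n = [-0.9695, -1.6687, 0.0000], ω = ẑ
J2: z=[-0.9455, -0.3256, 0.0000] o=[-0.2051, 0.5957, 0.0000] → [-0.0708, 0.2057, -0.8300, -0.9455, -0.3256, 0.0000]
J3: z=[0.1427, -0.4145, -0.8988] o=[-0.3368, 0.9781, -0.1973] → [-0.1796, 1.1379, -0.5533, 0.1427, -0.4145, -0.8988]
J4: z=[-0.5984, 0.6872, -0.4119] o=[-0.8966, 0.5545, -0.0908] → [0.3829, 0.5026, 0.2823, -0.5984, 0.6872, -0.4119]
J5: z=[-0.6775, -0.7084, -0.1977] o=[-1.2753, 0.8541, 0.1338] → [-0.0365, 0.1345, -0.3569, -0.6775, -0.7084, -0.1977]
J6: z=[0.0953, -0.3511, 0.9315] o=[-1.6692, 1.1847, 0.2987] → [0.2290, 0.0081, -0.0204, 0.0953, -0.3511, 0.9315]
V = J·q̇ = [0.6728, 0.4483, 0.8057, 0.7248, 0.4236, 0.1957]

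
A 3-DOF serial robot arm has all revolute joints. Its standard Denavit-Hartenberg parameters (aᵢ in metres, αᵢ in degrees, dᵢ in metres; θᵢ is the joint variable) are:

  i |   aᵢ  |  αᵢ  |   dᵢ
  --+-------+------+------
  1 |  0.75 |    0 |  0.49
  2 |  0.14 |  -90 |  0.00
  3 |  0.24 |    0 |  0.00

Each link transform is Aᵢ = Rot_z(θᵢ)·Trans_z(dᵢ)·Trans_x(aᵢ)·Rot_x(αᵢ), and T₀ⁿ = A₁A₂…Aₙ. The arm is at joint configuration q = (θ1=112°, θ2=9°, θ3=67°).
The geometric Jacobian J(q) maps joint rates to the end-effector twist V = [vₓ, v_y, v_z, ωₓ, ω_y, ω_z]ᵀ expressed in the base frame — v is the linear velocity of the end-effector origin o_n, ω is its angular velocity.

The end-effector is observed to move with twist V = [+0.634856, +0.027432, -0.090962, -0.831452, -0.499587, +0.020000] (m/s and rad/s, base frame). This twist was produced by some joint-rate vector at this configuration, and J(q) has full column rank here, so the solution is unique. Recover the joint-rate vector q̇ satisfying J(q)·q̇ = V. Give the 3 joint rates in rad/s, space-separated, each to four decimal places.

o_n = [-0.4014, 0.8958, 0.2691]
J₁: ẑ×o_n = [-0.8958, -0.4014, 0.0000], ω = ẑ
J2: z=[0.0000, 0.0000, 1.0000] o=[-0.2810, 0.6954, 0.4900] → [-0.2004, -0.1204, 0.0000, 0.0000, 0.0000, 1.0000]
J3: z=[-0.8572, -0.5150, 0.0000] o=[-0.3531, 0.8154, 0.4900] → [0.1138, -0.1894, -0.0938, -0.8572, -0.5150, 0.0000]
q̇ = J⁺·V = [-0.7600, 0.7800, 0.9700]

-0.7600 0.7800 0.9700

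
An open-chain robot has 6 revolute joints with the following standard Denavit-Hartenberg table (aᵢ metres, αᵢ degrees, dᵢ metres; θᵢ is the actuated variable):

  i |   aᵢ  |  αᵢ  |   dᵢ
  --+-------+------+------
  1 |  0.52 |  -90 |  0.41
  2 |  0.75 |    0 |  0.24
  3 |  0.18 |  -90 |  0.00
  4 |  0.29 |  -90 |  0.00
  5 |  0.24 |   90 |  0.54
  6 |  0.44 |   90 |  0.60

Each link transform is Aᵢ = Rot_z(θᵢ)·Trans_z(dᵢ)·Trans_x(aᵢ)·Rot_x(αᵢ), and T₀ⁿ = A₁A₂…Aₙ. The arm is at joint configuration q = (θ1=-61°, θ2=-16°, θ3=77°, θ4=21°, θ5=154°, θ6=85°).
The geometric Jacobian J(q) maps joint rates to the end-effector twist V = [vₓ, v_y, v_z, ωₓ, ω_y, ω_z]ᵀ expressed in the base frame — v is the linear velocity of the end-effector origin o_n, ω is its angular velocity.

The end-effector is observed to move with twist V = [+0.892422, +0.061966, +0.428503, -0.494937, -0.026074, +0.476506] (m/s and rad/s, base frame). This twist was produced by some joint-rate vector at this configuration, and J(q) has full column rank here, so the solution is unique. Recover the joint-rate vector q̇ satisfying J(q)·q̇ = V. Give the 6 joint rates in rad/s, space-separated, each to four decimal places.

o_n = [0.2245, -2.0178, 0.8393]
J₁: ẑ×o_n = [2.0178, 0.2245, -0.0000], ω = ẑ
J2: z=[0.8746, 0.4848, 0.0000] o=[0.2521, -0.4548, 0.4100] → [0.2081, -0.3754, -1.3537, 0.8746, 0.4848, 0.0000]
J3: z=[0.8746, 0.4848, 0.0000] o=[0.8115, -0.9690, 0.6167] → [0.1079, -0.1946, -0.6327, 0.8746, 0.4848, 0.0000]
J4: z=[-0.4240, 0.7650, -0.4848] o=[0.8538, -1.0453, 0.4593] → [-0.1808, 0.4662, 0.8938, -0.4240, 0.7650, -0.4848]
J5: z=[-0.9008, -0.3007, 0.3134] o=[0.8266, -1.2105, 0.2225] → [0.0676, 0.3668, 0.5462, -0.9008, -0.3007, 0.3134]
J6: z=[0.3399, -0.9372, 0.0778] o=[0.4051, -1.3305, 0.6189] → [-0.1531, -0.0889, -0.4028, 0.3399, -0.9372, 0.0778]
q̇ = J⁺·V = [0.4250, -0.2410, -0.5750, -0.3950, -0.2920, -0.6230]

0.4250 -0.2410 -0.5750 -0.3950 -0.2920 -0.6230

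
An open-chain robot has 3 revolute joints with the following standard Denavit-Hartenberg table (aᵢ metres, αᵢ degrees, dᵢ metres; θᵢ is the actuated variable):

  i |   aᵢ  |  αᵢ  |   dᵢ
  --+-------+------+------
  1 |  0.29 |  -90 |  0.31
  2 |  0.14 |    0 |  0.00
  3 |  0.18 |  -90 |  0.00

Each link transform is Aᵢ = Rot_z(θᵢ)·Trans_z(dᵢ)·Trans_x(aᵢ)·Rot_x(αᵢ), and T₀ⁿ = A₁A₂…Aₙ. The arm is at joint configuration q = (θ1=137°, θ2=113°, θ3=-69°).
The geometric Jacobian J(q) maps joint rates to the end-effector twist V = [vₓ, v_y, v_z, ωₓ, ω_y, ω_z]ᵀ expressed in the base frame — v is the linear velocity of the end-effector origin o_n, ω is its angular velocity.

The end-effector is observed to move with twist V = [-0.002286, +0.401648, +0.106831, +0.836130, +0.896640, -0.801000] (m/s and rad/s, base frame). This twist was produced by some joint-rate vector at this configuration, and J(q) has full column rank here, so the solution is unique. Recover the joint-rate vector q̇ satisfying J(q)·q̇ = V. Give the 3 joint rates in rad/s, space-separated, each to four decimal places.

-0.8010 -0.9490 -0.2770

o_n = [-0.2668, 0.2488, 0.0561]
J₁: ẑ×o_n = [-0.2488, -0.2668, 0.0000], ω = ẑ
J2: z=[-0.6820, -0.7314, 0.0000] o=[-0.2121, 0.1978, 0.3100] → [0.1857, -0.1732, -0.0748, -0.6820, -0.7314, 0.0000]
J3: z=[-0.6820, -0.7314, 0.0000] o=[-0.1721, 0.1605, 0.1811] → [0.0914, -0.0853, -0.1295, -0.6820, -0.7314, 0.0000]
q̇ = J⁺·V = [-0.8010, -0.9490, -0.2770]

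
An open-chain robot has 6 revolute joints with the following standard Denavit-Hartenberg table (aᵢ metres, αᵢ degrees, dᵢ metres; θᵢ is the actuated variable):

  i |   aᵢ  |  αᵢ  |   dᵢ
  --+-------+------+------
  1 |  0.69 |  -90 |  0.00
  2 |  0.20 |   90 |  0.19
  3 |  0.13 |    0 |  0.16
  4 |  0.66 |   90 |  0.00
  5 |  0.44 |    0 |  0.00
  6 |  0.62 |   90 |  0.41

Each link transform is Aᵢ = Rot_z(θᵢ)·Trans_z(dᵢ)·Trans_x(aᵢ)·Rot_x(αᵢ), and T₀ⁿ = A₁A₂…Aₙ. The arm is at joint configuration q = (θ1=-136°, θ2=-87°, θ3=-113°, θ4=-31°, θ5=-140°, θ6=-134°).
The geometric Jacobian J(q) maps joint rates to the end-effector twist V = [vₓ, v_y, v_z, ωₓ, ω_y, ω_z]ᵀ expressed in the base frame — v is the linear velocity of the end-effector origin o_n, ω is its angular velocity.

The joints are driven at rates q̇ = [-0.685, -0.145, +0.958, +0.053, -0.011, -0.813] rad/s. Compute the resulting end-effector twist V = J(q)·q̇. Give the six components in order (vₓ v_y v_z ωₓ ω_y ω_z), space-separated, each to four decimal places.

o_n = [0.0041, -0.2557, -0.3616]
J₁: ẑ×o_n = [0.2557, 0.0041, -0.0000], ω = ẑ
J2: z=[0.6947, -0.7193, 0.0000] o=[-0.4963, -0.4793, 0.0000] → [0.2601, 0.2512, 0.5153, 0.6947, -0.7193, 0.0000]
J3: z=[0.7184, 0.6937, 0.0523] o=[-0.3719, -0.6233, 0.1997] → [-0.4086, 0.4229, 0.0032, 0.7184, 0.6937, 0.0523]
J4: z=[0.7184, 0.6937, 0.0523] o=[-0.3382, -0.4243, 0.1574] → [-0.3688, 0.3907, -0.1163, 0.7184, 0.6937, 0.0523]
J5: z=[0.5841, -0.5606, -0.5870] o=[-0.5875, -0.1259, -0.3758] → [-0.0842, -0.3556, 0.2558, 0.5841, -0.5606, -0.5870]
J6: z=[0.5841, -0.5606, -0.5870] o=[-0.6634, -0.4745, -0.1183] → [0.2648, -0.2497, 0.5019, 0.5841, -0.5606, -0.5870]
V = J·q̇ = [-0.8382, 0.5935, -0.4887, 0.1442, 1.2676, -0.1484]

-0.8382 0.5935 -0.4887 0.1442 1.2676 -0.1484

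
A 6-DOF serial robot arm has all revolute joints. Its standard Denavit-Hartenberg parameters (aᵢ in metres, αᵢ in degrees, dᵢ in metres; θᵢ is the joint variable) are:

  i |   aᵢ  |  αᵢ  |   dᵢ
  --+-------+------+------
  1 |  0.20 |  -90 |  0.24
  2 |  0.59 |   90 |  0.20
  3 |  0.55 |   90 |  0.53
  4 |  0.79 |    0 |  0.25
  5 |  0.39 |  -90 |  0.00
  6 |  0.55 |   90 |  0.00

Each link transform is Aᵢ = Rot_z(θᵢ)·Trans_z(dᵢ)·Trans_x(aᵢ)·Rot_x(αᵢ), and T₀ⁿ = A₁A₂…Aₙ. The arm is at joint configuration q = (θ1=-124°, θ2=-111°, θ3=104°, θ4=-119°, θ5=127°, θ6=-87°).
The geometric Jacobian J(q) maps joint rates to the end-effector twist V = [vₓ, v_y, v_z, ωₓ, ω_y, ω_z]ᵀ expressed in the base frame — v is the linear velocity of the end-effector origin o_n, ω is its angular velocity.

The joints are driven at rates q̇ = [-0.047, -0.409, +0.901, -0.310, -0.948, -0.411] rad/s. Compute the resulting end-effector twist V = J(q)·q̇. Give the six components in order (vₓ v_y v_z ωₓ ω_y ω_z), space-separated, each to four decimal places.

0.0901 -0.2740 -0.5290 -0.5349 0.3834 -1.3765

o_n = [0.8740, -0.4170, 1.4202]
J₁: ẑ×o_n = [0.4170, 0.8740, -0.0000], ω = ẑ
J2: z=[0.8290, -0.5592, 0.0000] o=[-0.1118, -0.1658, 0.2400] → [-0.6600, -0.9784, 0.3431, 0.8290, -0.5592, 0.0000]
J3: z=[0.5221, 0.7740, -0.3584] o=[0.1722, -0.1024, 0.7908] → [0.3744, -0.5801, -0.7075, 0.5221, 0.7740, -0.3584]
J4: z=[0.3950, 0.1530, 0.9058] o=[0.8647, -0.0301, 0.4767] → [0.4948, -0.3642, -0.1543, 0.3950, 0.1530, 0.9058]
J5: z=[0.3950, 0.1530, 0.9058] o=[0.3132, -0.2913, 1.0372] → [0.1724, 0.3568, -0.1355, 0.3950, 0.1530, 0.9058]
J6: z=[0.4118, 0.8520, -0.3234] o=[0.6335, -0.4866, 0.9306] → [0.4397, -0.2794, -0.1763, 0.4118, 0.8520, -0.3234]
V = J·q̇ = [0.0901, -0.2740, -0.5290, -0.5349, 0.3834, -1.3765]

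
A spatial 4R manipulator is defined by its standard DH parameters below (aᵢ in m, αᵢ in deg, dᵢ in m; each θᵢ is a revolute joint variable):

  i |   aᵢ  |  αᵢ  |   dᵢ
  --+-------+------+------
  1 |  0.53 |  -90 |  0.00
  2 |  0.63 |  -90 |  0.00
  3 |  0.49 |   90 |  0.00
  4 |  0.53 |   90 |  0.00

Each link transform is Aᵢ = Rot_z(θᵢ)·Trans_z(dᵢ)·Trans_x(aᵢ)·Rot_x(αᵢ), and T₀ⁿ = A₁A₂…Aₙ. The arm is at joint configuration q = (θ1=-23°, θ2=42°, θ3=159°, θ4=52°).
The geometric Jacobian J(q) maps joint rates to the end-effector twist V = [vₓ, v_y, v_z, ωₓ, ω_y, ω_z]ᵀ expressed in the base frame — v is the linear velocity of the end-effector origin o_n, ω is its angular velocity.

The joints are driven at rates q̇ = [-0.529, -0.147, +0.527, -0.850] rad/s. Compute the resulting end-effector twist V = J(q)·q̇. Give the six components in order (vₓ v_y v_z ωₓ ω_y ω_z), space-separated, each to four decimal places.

o_n = [0.0260, -0.3288, -0.2220]
J₁: ẑ×o_n = [0.3288, 0.0260, -0.0000], ω = ẑ
J2: z=[0.3907, 0.9205, 0.0000] o=[0.4879, -0.2071, 0.0000] → [-0.2043, 0.0867, 0.3776, 0.3907, 0.9205, 0.0000]
J3: z=[-0.6159, 0.2615, -0.7431] o=[0.9188, -0.3900, -0.4216] → [0.0977, 0.7864, 0.1957, -0.6159, 0.2615, -0.7431]
J4: z=[-0.1196, -0.9634, -0.2398] o=[0.5373, -0.4188, -0.1155] → [0.1242, 0.1099, -0.5034, -0.1196, -0.9634, -0.2398]
V = J·q̇ = [-0.1980, 0.2946, 0.4755, -0.2804, 0.8214, -0.7168]

-0.1980 0.2946 0.4755 -0.2804 0.8214 -0.7168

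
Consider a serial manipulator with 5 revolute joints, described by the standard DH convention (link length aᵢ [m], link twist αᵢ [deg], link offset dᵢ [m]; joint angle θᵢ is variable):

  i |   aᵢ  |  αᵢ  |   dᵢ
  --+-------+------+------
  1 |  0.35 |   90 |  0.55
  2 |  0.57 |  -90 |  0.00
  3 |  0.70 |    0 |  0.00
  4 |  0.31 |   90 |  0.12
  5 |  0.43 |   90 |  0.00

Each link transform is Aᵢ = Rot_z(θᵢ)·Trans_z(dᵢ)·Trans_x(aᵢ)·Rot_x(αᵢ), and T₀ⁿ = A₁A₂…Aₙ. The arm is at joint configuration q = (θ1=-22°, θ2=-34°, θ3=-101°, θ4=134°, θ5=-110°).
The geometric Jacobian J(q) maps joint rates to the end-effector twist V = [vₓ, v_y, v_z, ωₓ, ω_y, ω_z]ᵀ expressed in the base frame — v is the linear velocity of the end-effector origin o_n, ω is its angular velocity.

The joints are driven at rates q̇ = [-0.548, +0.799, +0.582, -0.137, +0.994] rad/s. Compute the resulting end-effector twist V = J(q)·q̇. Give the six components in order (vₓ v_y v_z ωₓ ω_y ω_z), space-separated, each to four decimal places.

o_n = [0.3936, -0.8044, -0.0060]
J₁: ẑ×o_n = [0.8044, 0.3936, -0.0000], ω = ẑ
J2: z=[-0.3746, -0.9272, 0.0000] o=[0.3245, -0.1311, 0.5500] → [0.5155, -0.2083, 0.3163, -0.3746, -0.9272, 0.0000]
J3: z=[0.5185, -0.2095, 0.8290] o=[0.7627, -0.3081, 0.2313] → [0.4611, -0.1830, -0.3346, 0.5185, -0.2095, 0.8290]
J4: z=[0.5185, -0.2095, 0.8290] o=[0.4026, -0.9038, 0.3059] → [-0.0170, 0.1543, 0.0496, 0.5185, -0.2095, 0.8290]
J5: z=[0.1045, -0.9467, -0.3046] o=[0.7279, -0.8531, 0.2601] → [0.2667, 0.1296, -0.3114, 0.1045, -0.9467, -0.3046]
V = J·q̇ = [0.5068, -0.3809, -0.2584, 0.0353, -1.7751, -0.4818]

0.5068 -0.3809 -0.2584 0.0353 -1.7751 -0.4818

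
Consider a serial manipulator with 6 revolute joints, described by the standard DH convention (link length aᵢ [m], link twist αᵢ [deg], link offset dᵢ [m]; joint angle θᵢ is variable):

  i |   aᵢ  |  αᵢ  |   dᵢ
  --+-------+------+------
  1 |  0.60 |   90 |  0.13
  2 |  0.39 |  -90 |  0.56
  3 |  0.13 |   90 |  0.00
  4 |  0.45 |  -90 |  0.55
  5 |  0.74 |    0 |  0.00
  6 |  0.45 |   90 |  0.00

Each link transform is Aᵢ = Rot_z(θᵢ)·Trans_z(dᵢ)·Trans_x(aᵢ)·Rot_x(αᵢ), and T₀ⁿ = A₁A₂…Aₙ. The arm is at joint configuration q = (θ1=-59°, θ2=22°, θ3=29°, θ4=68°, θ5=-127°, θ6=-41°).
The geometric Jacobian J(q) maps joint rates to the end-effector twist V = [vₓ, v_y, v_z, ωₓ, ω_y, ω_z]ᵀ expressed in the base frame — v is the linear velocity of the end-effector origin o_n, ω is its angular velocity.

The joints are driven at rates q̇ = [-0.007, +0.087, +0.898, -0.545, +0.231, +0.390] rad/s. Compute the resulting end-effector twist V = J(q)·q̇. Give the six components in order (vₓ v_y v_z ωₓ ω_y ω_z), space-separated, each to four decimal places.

o_n = [-0.5742, -2.2594, 0.1151]
J₁: ẑ×o_n = [2.2594, -0.5742, 0.0000], ω = ẑ
J2: z=[-0.8572, -0.5150, 0.0000] o=[0.3090, -0.5143, 0.1300] → [0.0077, -0.0128, 1.0409, -0.8572, -0.5150, 0.0000]
J3: z=[-0.1929, 0.3211, 0.9272] o=[0.0152, -1.1127, 0.2761] → [1.0115, -0.5776, 0.4105, -0.1929, 0.3211, 0.9272]
J4: z=[-0.5182, -0.8358, 0.1816] o=[0.1236, -1.1706, 0.3187] → [0.3679, -0.2322, -0.0190, -0.5182, -0.8358, 0.1816]
J5: z=[-0.8448, 0.5333, 0.0435] o=[-0.1015, -1.5714, 0.8607] → [-0.3676, -0.6505, 0.8333, -0.8448, 0.5333, 0.0435]
J6: z=[-0.8448, 0.5333, 0.0435] o=[-0.4671, -2.1236, 0.5305] → [-0.2156, -0.3556, 0.1719, -0.8448, 0.5333, 0.0435]
V = J·q̇ = [0.5236, -0.6782, 0.7291, -0.4901, 1.0302, 0.7537]

0.5236 -0.6782 0.7291 -0.4901 1.0302 0.7537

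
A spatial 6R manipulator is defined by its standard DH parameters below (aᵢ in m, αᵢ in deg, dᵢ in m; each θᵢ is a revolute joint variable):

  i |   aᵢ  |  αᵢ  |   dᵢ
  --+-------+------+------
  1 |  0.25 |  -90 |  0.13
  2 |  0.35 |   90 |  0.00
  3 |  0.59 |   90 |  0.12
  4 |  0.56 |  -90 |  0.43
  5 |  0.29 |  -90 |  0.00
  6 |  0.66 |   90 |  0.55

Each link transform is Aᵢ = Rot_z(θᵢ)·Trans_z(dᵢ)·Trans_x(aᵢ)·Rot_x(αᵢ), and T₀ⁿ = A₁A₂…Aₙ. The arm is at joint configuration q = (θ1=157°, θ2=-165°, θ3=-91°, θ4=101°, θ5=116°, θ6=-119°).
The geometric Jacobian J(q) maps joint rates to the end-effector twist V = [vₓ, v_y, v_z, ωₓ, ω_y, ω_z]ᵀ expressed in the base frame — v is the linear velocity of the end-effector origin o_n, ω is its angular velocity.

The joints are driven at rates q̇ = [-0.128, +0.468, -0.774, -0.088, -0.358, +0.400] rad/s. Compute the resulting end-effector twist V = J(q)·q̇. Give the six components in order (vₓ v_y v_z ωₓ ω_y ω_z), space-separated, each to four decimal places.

o_n = [-0.5204, 0.2167, -0.0443]
J₁: ẑ×o_n = [-0.2167, -0.5204, 0.0000], ω = ẑ
J2: z=[-0.3907, -0.9205, 0.0000] o=[-0.2301, 0.0977, 0.1300] → [0.1605, -0.0681, -0.3137, -0.3907, -0.9205, 0.0000]
J3: z=[0.2382, -0.1011, -0.9659] o=[0.0811, -0.0344, 0.2206] → [0.2693, 0.6440, -0.0010, 0.2382, -0.1011, -0.9659]
J4: z=[-0.8958, 0.3613, -0.2588] o=[0.3310, 0.5004, 0.1020] → [-0.1263, 0.0892, 0.5617, -0.8958, 0.3613, -0.2588]
J5: z=[-0.4137, -0.8906, 0.1887] o=[0.0367, 0.5011, -0.5398] → [-0.3876, 0.0998, -0.3784, -0.4137, -0.8906, 0.1887]
J6: z=[-0.5386, 0.4066, 0.7380] o=[0.2495, 0.4420, -0.3519] → [0.2913, -0.4025, 0.4344, -0.5386, 0.4066, 0.7380]
V = J·q̇ = [0.1608, -0.6684, 0.1138, -0.3557, 0.0972, 0.8700]

0.1608 -0.6684 0.1138 -0.3557 0.0972 0.8700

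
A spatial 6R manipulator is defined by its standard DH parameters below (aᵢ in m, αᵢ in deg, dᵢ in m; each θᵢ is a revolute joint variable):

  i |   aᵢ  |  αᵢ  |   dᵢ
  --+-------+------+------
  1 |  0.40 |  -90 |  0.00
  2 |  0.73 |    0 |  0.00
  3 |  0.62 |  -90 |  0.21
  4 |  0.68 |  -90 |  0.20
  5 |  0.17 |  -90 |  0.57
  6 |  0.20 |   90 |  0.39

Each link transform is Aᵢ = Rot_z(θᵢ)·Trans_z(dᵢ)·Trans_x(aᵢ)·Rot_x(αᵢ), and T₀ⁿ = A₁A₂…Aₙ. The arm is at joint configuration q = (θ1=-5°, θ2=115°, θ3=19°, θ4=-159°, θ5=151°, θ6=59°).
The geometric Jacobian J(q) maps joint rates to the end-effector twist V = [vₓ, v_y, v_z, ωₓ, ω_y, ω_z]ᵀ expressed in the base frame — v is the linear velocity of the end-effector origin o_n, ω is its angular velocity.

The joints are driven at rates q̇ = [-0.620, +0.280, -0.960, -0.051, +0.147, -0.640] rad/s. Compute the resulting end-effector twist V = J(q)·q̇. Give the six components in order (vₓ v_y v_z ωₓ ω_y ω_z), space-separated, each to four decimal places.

o_n = [-0.5082, 0.7195, -0.7571]
J₁: ẑ×o_n = [-0.7195, -0.5082, 0.0000], ω = ẑ
J2: z=[0.0872, 0.9962, 0.0000] o=[0.3985, -0.0349, 0.0000] → [-0.7542, 0.0660, 0.9689, 0.0872, 0.9962, 0.0000]
J3: z=[0.0872, 0.9962, 0.0000] o=[0.0911, -0.0080, -0.6616] → [-0.0951, 0.0083, 0.6604, 0.0872, 0.9962, 0.0000]
J4: z=[-0.7166, 0.0627, 0.6947] o=[-0.3196, 0.2388, -1.1076] → [-0.3120, 0.1202, -0.3327, -0.7166, 0.0627, 0.6947]
J5: z=[-0.1666, 0.9517, -0.2578] o=[-0.0024, 0.4556, -0.5120] → [-0.1652, 0.0895, 0.4374, -0.1666, 0.9517, -0.2578]
J6: z=[-0.9551, -0.0908, 0.2820] o=[-0.1390, 0.9483, -0.8160] → [0.0592, -0.0478, 0.1850, -0.9551, -0.0908, 0.2820]
V = J·q̇ = [0.2800, 0.3631, -0.3998, 0.5641, -0.4826, -0.8738]

0.2800 0.3631 -0.3998 0.5641 -0.4826 -0.8738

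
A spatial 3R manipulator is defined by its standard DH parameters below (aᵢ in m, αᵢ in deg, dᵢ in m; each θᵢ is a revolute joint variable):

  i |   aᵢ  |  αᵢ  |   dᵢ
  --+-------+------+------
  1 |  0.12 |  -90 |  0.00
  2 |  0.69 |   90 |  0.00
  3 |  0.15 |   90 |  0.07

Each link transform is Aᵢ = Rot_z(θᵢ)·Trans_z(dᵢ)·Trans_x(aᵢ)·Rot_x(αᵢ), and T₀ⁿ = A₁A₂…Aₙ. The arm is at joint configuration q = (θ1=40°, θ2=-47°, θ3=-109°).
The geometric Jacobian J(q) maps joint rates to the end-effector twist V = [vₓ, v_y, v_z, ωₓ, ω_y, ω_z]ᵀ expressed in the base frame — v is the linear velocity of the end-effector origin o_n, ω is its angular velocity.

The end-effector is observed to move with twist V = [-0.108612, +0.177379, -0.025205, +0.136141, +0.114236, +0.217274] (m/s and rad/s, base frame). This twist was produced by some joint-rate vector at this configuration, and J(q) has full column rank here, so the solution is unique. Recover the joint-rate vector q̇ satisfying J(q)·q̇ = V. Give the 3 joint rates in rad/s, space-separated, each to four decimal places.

o_n = [0.4788, 0.2167, 0.5167]
J₁: ẑ×o_n = [-0.2167, 0.4788, 0.0000], ω = ẑ
J2: z=[-0.6428, 0.7660, 0.0000] o=[0.0919, 0.0771, 0.0000] → [0.3958, 0.3321, -0.3861, -0.6428, 0.7660, 0.0000]
J3: z=[-0.5602, -0.4701, 0.6820] o=[0.4524, 0.3796, 0.5046] → [0.1055, 0.0248, 0.1037, -0.5602, -0.4701, 0.6820]
q̇ = J⁺·V = [0.3830, -0.0000, -0.2430]

0.3830 -0.0000 -0.2430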